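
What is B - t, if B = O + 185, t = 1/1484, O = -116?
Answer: 102395/1484 ≈ 68.999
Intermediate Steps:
t = 1/1484 ≈ 0.00067385
B = 69 (B = -116 + 185 = 69)
B - t = 69 - 1*1/1484 = 69 - 1/1484 = 102395/1484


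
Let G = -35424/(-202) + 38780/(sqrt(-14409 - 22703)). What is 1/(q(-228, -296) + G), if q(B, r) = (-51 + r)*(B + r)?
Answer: 861284320126/156756837400460445 + 19779739*I*sqrt(9278)/313513674800920890 ≈ 5.4944e-6 + 6.077e-9*I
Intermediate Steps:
G = 17712/101 - 9695*I*sqrt(9278)/4639 (G = -35424*(-1/202) + 38780/(sqrt(-37112)) = 17712/101 + 38780/((2*I*sqrt(9278))) = 17712/101 + 38780*(-I*sqrt(9278)/18556) = 17712/101 - 9695*I*sqrt(9278)/4639 ≈ 175.37 - 201.3*I)
1/(q(-228, -296) + G) = 1/(((-296)**2 - 51*(-228) - 51*(-296) - 228*(-296)) + (17712/101 - 9695*I*sqrt(9278)/4639)) = 1/((87616 + 11628 + 15096 + 67488) + (17712/101 - 9695*I*sqrt(9278)/4639)) = 1/(181828 + (17712/101 - 9695*I*sqrt(9278)/4639)) = 1/(18382340/101 - 9695*I*sqrt(9278)/4639)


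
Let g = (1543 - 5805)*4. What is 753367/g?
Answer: -753367/17048 ≈ -44.191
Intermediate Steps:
g = -17048 (g = -4262*4 = -17048)
753367/g = 753367/(-17048) = 753367*(-1/17048) = -753367/17048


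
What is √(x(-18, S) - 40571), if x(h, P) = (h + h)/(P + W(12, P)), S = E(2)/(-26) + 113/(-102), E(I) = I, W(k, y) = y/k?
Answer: I*√100061666867/1571 ≈ 201.35*I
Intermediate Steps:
S = -1571/1326 (S = 2/(-26) + 113/(-102) = 2*(-1/26) + 113*(-1/102) = -1/13 - 113/102 = -1571/1326 ≈ -1.1848)
x(h, P) = 24*h/(13*P) (x(h, P) = (h + h)/(P + P/12) = (2*h)/(P + P*(1/12)) = (2*h)/(P + P/12) = (2*h)/((13*P/12)) = (2*h)*(12/(13*P)) = 24*h/(13*P))
√(x(-18, S) - 40571) = √((24/13)*(-18)/(-1571/1326) - 40571) = √((24/13)*(-18)*(-1326/1571) - 40571) = √(44064/1571 - 40571) = √(-63692977/1571) = I*√100061666867/1571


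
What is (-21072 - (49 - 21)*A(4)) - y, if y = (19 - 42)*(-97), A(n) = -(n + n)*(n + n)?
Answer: -21511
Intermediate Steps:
A(n) = -4*n² (A(n) = -2*n*2*n = -4*n²)
y = 2231 (y = -23*(-97) = 2231)
(-21072 - (49 - 21)*A(4)) - y = (-21072 - (49 - 21)*(-4*4²)) - 1*2231 = (-21072 - 28*(-4*16)) - 2231 = (-21072 - 28*(-64)) - 2231 = (-21072 - 1*(-1792)) - 2231 = (-21072 + 1792) - 2231 = -19280 - 2231 = -21511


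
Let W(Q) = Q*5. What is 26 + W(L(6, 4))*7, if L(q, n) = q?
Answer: 236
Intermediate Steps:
W(Q) = 5*Q
26 + W(L(6, 4))*7 = 26 + (5*6)*7 = 26 + 30*7 = 26 + 210 = 236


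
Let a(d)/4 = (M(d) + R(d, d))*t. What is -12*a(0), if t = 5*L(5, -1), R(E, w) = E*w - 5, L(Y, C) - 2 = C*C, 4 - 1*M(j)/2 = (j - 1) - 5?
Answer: -10800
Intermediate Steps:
M(j) = 20 - 2*j (M(j) = 8 - 2*((j - 1) - 5) = 8 - 2*((-1 + j) - 5) = 8 - 2*(-6 + j) = 8 + (12 - 2*j) = 20 - 2*j)
L(Y, C) = 2 + C² (L(Y, C) = 2 + C*C = 2 + C²)
R(E, w) = -5 + E*w
t = 15 (t = 5*(2 + (-1)²) = 5*(2 + 1) = 5*3 = 15)
a(d) = 900 - 120*d + 60*d² (a(d) = 4*(((20 - 2*d) + (-5 + d*d))*15) = 4*(((20 - 2*d) + (-5 + d²))*15) = 4*((15 + d² - 2*d)*15) = 4*(225 - 30*d + 15*d²) = 900 - 120*d + 60*d²)
-12*a(0) = -12*(900 - 120*0 + 60*0²) = -12*(900 + 0 + 60*0) = -12*(900 + 0 + 0) = -12*900 = -10800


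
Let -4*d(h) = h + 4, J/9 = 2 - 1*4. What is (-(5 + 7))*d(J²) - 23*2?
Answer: 938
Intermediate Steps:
J = -18 (J = 9*(2 - 1*4) = 9*(2 - 4) = 9*(-2) = -18)
d(h) = -1 - h/4 (d(h) = -(h + 4)/4 = -(4 + h)/4 = -1 - h/4)
(-(5 + 7))*d(J²) - 23*2 = (-(5 + 7))*(-1 - ¼*(-18)²) - 23*2 = (-1*12)*(-1 - ¼*324) - 46 = -12*(-1 - 81) - 46 = -12*(-82) - 46 = 984 - 46 = 938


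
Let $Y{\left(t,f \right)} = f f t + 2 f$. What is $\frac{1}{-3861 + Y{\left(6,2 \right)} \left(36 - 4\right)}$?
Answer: $- \frac{1}{2965} \approx -0.00033727$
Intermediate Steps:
$Y{\left(t,f \right)} = 2 f + t f^{2}$ ($Y{\left(t,f \right)} = f^{2} t + 2 f = t f^{2} + 2 f = 2 f + t f^{2}$)
$\frac{1}{-3861 + Y{\left(6,2 \right)} \left(36 - 4\right)} = \frac{1}{-3861 + 2 \left(2 + 2 \cdot 6\right) \left(36 - 4\right)} = \frac{1}{-3861 + 2 \left(2 + 12\right) 32} = \frac{1}{-3861 + 2 \cdot 14 \cdot 32} = \frac{1}{-3861 + 28 \cdot 32} = \frac{1}{-3861 + 896} = \frac{1}{-2965} = - \frac{1}{2965}$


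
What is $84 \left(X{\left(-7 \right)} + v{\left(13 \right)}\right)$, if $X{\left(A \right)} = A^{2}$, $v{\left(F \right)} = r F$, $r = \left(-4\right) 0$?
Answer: $4116$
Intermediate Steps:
$r = 0$
$v{\left(F \right)} = 0$ ($v{\left(F \right)} = 0 F = 0$)
$84 \left(X{\left(-7 \right)} + v{\left(13 \right)}\right) = 84 \left(\left(-7\right)^{2} + 0\right) = 84 \left(49 + 0\right) = 84 \cdot 49 = 4116$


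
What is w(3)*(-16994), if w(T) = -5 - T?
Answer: 135952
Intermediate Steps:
w(3)*(-16994) = (-5 - 1*3)*(-16994) = (-5 - 3)*(-16994) = -8*(-16994) = 135952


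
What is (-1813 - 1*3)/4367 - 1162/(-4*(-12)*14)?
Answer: -449629/209616 ≈ -2.1450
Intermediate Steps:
(-1813 - 1*3)/4367 - 1162/(-4*(-12)*14) = (-1813 - 3)*(1/4367) - 1162/(48*14) = -1816*1/4367 - 1162/672 = -1816/4367 - 1162*1/672 = -1816/4367 - 83/48 = -449629/209616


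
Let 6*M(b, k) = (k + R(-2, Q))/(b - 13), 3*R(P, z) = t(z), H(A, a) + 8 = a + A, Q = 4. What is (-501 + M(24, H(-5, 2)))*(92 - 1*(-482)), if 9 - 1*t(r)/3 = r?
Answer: -3163888/11 ≈ -2.8763e+5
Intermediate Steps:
H(A, a) = -8 + A + a (H(A, a) = -8 + (a + A) = -8 + (A + a) = -8 + A + a)
t(r) = 27 - 3*r
R(P, z) = 9 - z (R(P, z) = (27 - 3*z)/3 = 9 - z)
M(b, k) = (5 + k)/(6*(-13 + b)) (M(b, k) = ((k + (9 - 1*4))/(b - 13))/6 = ((k + (9 - 4))/(-13 + b))/6 = ((k + 5)/(-13 + b))/6 = ((5 + k)/(-13 + b))/6 = (5 + k)/(6*(-13 + b)))
(-501 + M(24, H(-5, 2)))*(92 - 1*(-482)) = (-501 + (5 + (-8 - 5 + 2))/(6*(-13 + 24)))*(92 - 1*(-482)) = (-501 + (1/6)*(5 - 11)/11)*(92 + 482) = (-501 + (1/6)*(1/11)*(-6))*574 = (-501 - 1/11)*574 = -5512/11*574 = -3163888/11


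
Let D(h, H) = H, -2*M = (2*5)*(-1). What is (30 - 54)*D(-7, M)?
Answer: -120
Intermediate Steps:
M = 5 (M = -2*5*(-1)/2 = -5*(-1) = -1/2*(-10) = 5)
(30 - 54)*D(-7, M) = (30 - 54)*5 = -24*5 = -120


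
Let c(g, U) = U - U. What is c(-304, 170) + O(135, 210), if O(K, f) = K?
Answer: 135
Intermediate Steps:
c(g, U) = 0
c(-304, 170) + O(135, 210) = 0 + 135 = 135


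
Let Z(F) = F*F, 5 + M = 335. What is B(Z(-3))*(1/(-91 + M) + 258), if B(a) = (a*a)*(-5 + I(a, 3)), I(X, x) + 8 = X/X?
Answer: -59936436/239 ≈ -2.5078e+5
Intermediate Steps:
M = 330 (M = -5 + 335 = 330)
I(X, x) = -7 (I(X, x) = -8 + X/X = -8 + 1 = -7)
Z(F) = F**2
B(a) = -12*a**2 (B(a) = (a*a)*(-5 - 7) = a**2*(-12) = -12*a**2)
B(Z(-3))*(1/(-91 + M) + 258) = (-12*((-3)**2)**2)*(1/(-91 + 330) + 258) = (-12*9**2)*(1/239 + 258) = (-12*81)*(1/239 + 258) = -972*61663/239 = -59936436/239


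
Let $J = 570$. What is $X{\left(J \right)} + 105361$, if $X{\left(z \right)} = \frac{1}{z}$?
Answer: $\frac{60055771}{570} \approx 1.0536 \cdot 10^{5}$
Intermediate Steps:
$X{\left(J \right)} + 105361 = \frac{1}{570} + 105361 = \frac{60055771}{570}$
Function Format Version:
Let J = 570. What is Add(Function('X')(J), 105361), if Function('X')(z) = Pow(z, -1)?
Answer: Rational(60055771, 570) ≈ 1.0536e+5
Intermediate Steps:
Add(Function('X')(J), 105361) = Add(Pow(570, -1), 105361) = Add(Rational(1, 570), 105361) = Rational(60055771, 570)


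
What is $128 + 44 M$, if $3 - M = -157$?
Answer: $7168$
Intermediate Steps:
$M = 160$ ($M = 3 - -157 = 3 + 157 = 160$)
$128 + 44 M = 128 + 44 \cdot 160 = 128 + 7040 = 7168$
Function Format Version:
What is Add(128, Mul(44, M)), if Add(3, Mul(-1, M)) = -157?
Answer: 7168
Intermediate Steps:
M = 160 (M = Add(3, Mul(-1, -157)) = Add(3, 157) = 160)
Add(128, Mul(44, M)) = Add(128, Mul(44, 160)) = Add(128, 7040) = 7168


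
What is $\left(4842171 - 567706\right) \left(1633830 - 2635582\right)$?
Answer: $-4281953862680$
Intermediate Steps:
$\left(4842171 - 567706\right) \left(1633830 - 2635582\right) = 4274465 \left(-1001752\right) = -4281953862680$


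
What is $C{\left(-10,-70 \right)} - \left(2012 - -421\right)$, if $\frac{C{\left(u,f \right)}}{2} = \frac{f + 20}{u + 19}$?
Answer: $- \frac{21997}{9} \approx -2444.1$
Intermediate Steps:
$C{\left(u,f \right)} = \frac{2 \left(20 + f\right)}{19 + u}$ ($C{\left(u,f \right)} = 2 \frac{f + 20}{u + 19} = 2 \frac{20 + f}{19 + u} = \frac{2 \left(20 + f\right)}{19 + u}$)
$C{\left(-10,-70 \right)} - \left(2012 - -421\right) = \frac{2 \left(20 - 70\right)}{19 - 10} - \left(2012 - -421\right) = 2 \cdot \frac{1}{9} \left(-50\right) - \left(2012 + 421\right) = 2 \cdot \frac{1}{9} \left(-50\right) - 2433 = - \frac{100}{9} - 2433 = - \frac{21997}{9}$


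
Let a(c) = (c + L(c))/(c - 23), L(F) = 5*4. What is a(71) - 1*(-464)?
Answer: 22363/48 ≈ 465.90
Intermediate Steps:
L(F) = 20
a(c) = (20 + c)/(-23 + c) (a(c) = (c + 20)/(c - 23) = (20 + c)/(-23 + c))
a(71) - 1*(-464) = (20 + 71)/(-23 + 71) - 1*(-464) = 91/48 + 464 = 22363/48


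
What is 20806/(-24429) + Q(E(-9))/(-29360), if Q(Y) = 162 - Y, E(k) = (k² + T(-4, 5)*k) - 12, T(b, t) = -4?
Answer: -612256613/717235440 ≈ -0.85363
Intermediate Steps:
E(k) = -12 + k² - 4*k (E(k) = (k² - 4*k) - 12 = -12 + k² - 4*k)
20806/(-24429) + Q(E(-9))/(-29360) = 20806/(-24429) + (162 - (-12 + (-9)² - 4*(-9)))/(-29360) = 20806*(-1/24429) + (162 - (-12 + 81 + 36))*(-1/29360) = -20806/24429 + (162 - 1*105)*(-1/29360) = -20806/24429 + (162 - 105)*(-1/29360) = -20806/24429 + 57*(-1/29360) = -20806/24429 - 57/29360 = -612256613/717235440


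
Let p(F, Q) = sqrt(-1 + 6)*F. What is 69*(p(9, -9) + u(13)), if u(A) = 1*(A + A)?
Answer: 1794 + 621*sqrt(5) ≈ 3182.6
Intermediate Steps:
u(A) = 2*A (u(A) = 1*(2*A) = 2*A)
p(F, Q) = F*sqrt(5) (p(F, Q) = sqrt(5)*F = F*sqrt(5))
69*(p(9, -9) + u(13)) = 69*(9*sqrt(5) + 2*13) = 69*(9*sqrt(5) + 26) = 69*(26 + 9*sqrt(5)) = 1794 + 621*sqrt(5)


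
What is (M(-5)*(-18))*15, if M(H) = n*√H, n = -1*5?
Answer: 1350*I*√5 ≈ 3018.7*I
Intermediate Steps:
n = -5
M(H) = -5*√H
(M(-5)*(-18))*15 = (-5*I*√5*(-18))*15 = (90*I*√5)*15 = 1350*I*√5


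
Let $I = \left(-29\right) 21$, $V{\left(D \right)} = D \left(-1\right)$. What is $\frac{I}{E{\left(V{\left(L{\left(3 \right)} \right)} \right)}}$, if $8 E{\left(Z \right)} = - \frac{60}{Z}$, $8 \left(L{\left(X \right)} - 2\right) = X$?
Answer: $- \frac{3857}{20} \approx -192.85$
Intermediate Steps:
$L{\left(X \right)} = 2 + \frac{X}{8}$
$V{\left(D \right)} = - D$
$E{\left(Z \right)} = - \frac{15}{2 Z}$ ($E{\left(Z \right)} = \frac{\left(-60\right) \frac{1}{Z}}{8} = - \frac{15}{2 Z}$)
$I = -609$
$\frac{I}{E{\left(V{\left(L{\left(3 \right)} \right)} \right)}} = - \frac{609}{\left(- \frac{15}{2}\right) \frac{1}{\left(-1\right) \left(2 + \frac{1}{8} \cdot 3\right)}} = - \frac{609}{\left(- \frac{15}{2}\right) \frac{1}{\left(-1\right) \left(2 + \frac{3}{8}\right)}} = - \frac{609}{\left(- \frac{15}{2}\right) \frac{1}{\left(-1\right) \frac{19}{8}}} = - \frac{609}{\left(- \frac{15}{2}\right) \frac{1}{- \frac{19}{8}}} = - \frac{609}{\left(- \frac{15}{2}\right) \left(- \frac{8}{19}\right)} = - \frac{609}{\frac{60}{19}} = \left(-609\right) \frac{19}{60} = - \frac{3857}{20}$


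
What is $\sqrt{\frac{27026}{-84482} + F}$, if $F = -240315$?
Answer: $\frac{2 i \sqrt{107198781349537}}{42241} \approx 490.22 i$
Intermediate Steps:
$\sqrt{\frac{27026}{-84482} + F} = \sqrt{\frac{27026}{-84482} - 240315} = \sqrt{27026 \left(- \frac{1}{84482}\right) - 240315} = \sqrt{- \frac{13513}{42241} - 240315} = \sqrt{- \frac{10151159428}{42241}} = \frac{2 i \sqrt{107198781349537}}{42241}$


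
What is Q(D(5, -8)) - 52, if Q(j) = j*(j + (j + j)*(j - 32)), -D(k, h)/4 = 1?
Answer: -1188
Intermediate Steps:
D(k, h) = -4 (D(k, h) = -4*1 = -4)
Q(j) = j*(j + 2*j*(-32 + j)) (Q(j) = j*(j + (2*j)*(-32 + j)) = j*(j + 2*j*(-32 + j)))
Q(D(5, -8)) - 52 = (-4)**2*(-63 + 2*(-4)) - 52 = 16*(-63 - 8) - 52 = 16*(-71) - 52 = -1136 - 52 = -1188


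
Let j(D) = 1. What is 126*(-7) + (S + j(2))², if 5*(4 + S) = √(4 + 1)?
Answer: -882 + (15 - √5)²/25 ≈ -875.48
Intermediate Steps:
S = -4 + √5/5 (S = -4 + √(4 + 1)/5 = -4 + √5/5 ≈ -3.5528)
126*(-7) + (S + j(2))² = 126*(-7) + ((-4 + √5/5) + 1)² = -882 + (-3 + √5/5)²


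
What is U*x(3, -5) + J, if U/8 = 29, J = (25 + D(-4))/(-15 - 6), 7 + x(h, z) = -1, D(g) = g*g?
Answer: -39017/21 ≈ -1858.0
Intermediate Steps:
D(g) = g²
x(h, z) = -8 (x(h, z) = -7 - 1 = -8)
J = -41/21 (J = (25 + (-4)²)/(-15 - 6) = (25 + 16)/(-21) = 41*(-1/21) = -41/21 ≈ -1.9524)
U = 232 (U = 8*29 = 232)
U*x(3, -5) + J = 232*(-8) - 41/21 = -1856 - 41/21 = -39017/21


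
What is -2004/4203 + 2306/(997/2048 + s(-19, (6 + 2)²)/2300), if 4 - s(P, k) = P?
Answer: 18377239476/3959693 ≈ 4641.1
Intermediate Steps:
s(P, k) = 4 - P
-2004/4203 + 2306/(997/2048 + s(-19, (6 + 2)²)/2300) = -2004/4203 + 2306/(997/2048 + (4 - 1*(-19))/2300) = -2004*1/4203 + 2306/(997*(1/2048) + (4 + 19)*(1/2300)) = -668/1401 + 2306/(997/2048 + 23*(1/2300)) = -668/1401 + 2306/(997/2048 + 1/100) = -668/1401 + 2306/(25437/51200) = -668/1401 + 2306*(51200/25437) = -668/1401 + 118067200/25437 = 18377239476/3959693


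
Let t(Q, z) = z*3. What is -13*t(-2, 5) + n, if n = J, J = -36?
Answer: -231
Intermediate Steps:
t(Q, z) = 3*z
n = -36
-13*t(-2, 5) + n = -39*5 - 36 = -13*15 - 36 = -195 - 36 = -231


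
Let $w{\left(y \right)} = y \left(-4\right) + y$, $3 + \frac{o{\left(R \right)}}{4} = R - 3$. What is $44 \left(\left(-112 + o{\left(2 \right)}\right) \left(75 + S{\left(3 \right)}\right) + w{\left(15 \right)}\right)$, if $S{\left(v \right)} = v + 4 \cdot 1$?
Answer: $-463804$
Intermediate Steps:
$o{\left(R \right)} = -24 + 4 R$ ($o{\left(R \right)} = -12 + 4 \left(R - 3\right) = -12 + 4 \left(-3 + R\right) = -12 + \left(-12 + 4 R\right) = -24 + 4 R$)
$S{\left(v \right)} = 4 + v$ ($S{\left(v \right)} = v + 4 = 4 + v$)
$w{\left(y \right)} = - 3 y$ ($w{\left(y \right)} = - 4 y + y = - 3 y$)
$44 \left(\left(-112 + o{\left(2 \right)}\right) \left(75 + S{\left(3 \right)}\right) + w{\left(15 \right)}\right) = 44 \left(\left(-112 + \left(-24 + 4 \cdot 2\right)\right) \left(75 + \left(4 + 3\right)\right) - 45\right) = 44 \left(\left(-112 + \left(-24 + 8\right)\right) \left(75 + 7\right) - 45\right) = 44 \left(\left(-112 - 16\right) 82 - 45\right) = 44 \left(\left(-128\right) 82 - 45\right) = 44 \left(-10496 - 45\right) = 44 \left(-10541\right) = -463804$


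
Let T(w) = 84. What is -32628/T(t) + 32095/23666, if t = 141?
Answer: -64123189/165662 ≈ -387.07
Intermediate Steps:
-32628/T(t) + 32095/23666 = -32628/84 + 32095/23666 = -32628*1/84 + 32095*(1/23666) = -2719/7 + 32095/23666 = -64123189/165662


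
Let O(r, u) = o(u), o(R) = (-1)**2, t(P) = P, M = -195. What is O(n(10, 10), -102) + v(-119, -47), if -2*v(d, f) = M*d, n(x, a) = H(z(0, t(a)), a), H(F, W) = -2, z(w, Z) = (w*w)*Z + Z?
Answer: -23203/2 ≈ -11602.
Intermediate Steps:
z(w, Z) = Z + Z*w**2 (z(w, Z) = w**2*Z + Z = Z*w**2 + Z = Z + Z*w**2)
n(x, a) = -2
o(R) = 1
v(d, f) = 195*d/2 (v(d, f) = -(-195)*d/2 = 195*d/2)
O(r, u) = 1
O(n(10, 10), -102) + v(-119, -47) = 1 + (195/2)*(-119) = 1 - 23205/2 = -23203/2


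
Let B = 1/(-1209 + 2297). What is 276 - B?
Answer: 300287/1088 ≈ 276.00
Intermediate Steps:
B = 1/1088 ≈ 0.00091912
276 - B = 276 - 1*1/1088 = 276 - 1/1088 = 300287/1088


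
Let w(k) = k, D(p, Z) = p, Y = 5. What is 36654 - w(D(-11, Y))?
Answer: 36665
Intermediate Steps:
36654 - w(D(-11, Y)) = 36654 - 1*(-11) = 36654 + 11 = 36665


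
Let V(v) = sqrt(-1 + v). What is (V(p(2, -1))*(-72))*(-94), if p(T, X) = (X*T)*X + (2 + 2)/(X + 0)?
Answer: 6768*I*sqrt(3) ≈ 11723.0*I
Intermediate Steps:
p(T, X) = 4/X + T*X**2 (p(T, X) = (T*X)*X + 4/X = T*X**2 + 4/X = 4/X + T*X**2)
(V(p(2, -1))*(-72))*(-94) = (sqrt(-1 + (4 + 2*(-1)**3)/(-1))*(-72))*(-94) = (sqrt(-1 - (4 + 2*(-1)))*(-72))*(-94) = (sqrt(-1 - (4 - 2))*(-72))*(-94) = (sqrt(-1 - 1*2)*(-72))*(-94) = (sqrt(-1 - 2)*(-72))*(-94) = (sqrt(-3)*(-72))*(-94) = ((I*sqrt(3))*(-72))*(-94) = -72*I*sqrt(3)*(-94) = 6768*I*sqrt(3)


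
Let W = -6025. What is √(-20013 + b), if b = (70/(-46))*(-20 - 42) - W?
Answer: 3*I*√816638/23 ≈ 117.87*I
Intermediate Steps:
b = 140745/23 (b = (70/(-46))*(-20 - 42) - 1*(-6025) = (70*(-1/46))*(-62) + 6025 = -35/23*(-62) + 6025 = 2170/23 + 6025 = 140745/23 ≈ 6119.3)
√(-20013 + b) = √(-20013 + 140745/23) = √(-319554/23) = 3*I*√816638/23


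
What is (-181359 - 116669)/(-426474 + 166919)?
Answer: 298028/259555 ≈ 1.1482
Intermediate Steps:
(-181359 - 116669)/(-426474 + 166919) = -298028/(-259555) = -298028*(-1/259555) = 298028/259555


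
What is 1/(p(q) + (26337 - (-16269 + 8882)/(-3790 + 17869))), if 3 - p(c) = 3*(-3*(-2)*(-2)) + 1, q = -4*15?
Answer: 14079/371341012 ≈ 3.7914e-5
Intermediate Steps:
q = -60
p(c) = 38 (p(c) = 3 - (3*(-3*(-2)*(-2)) + 1) = 3 - (3*(6*(-2)) + 1) = 3 - (3*(-12) + 1) = 3 - (-36 + 1) = 3 - 1*(-35) = 3 + 35 = 38)
1/(p(q) + (26337 - (-16269 + 8882)/(-3790 + 17869))) = 1/(38 + (26337 - (-16269 + 8882)/(-3790 + 17869))) = 1/(38 + (26337 - (-7387)/14079)) = 1/(38 + (26337 - 1*(-7387/14079))) = 1/(38 + (26337 + 7387/14079)) = 1/(38 + 370806010/14079) = 1/(371341012/14079) = 14079/371341012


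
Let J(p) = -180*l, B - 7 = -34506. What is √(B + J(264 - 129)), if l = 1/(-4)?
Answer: I*√34454 ≈ 185.62*I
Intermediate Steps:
l = -¼ ≈ -0.25000
B = -34499 (B = 7 - 34506 = -34499)
J(p) = 45 (J(p) = -180*(-¼) = 45)
√(B + J(264 - 129)) = √(-34499 + 45) = √(-34454) = I*√34454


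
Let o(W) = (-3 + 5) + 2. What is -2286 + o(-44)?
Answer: -2282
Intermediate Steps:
o(W) = 4 (o(W) = 2 + 2 = 4)
-2286 + o(-44) = -2286 + 4 = -2282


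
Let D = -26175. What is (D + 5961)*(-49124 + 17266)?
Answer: 643977612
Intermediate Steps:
(D + 5961)*(-49124 + 17266) = (-26175 + 5961)*(-49124 + 17266) = -20214*(-31858) = 643977612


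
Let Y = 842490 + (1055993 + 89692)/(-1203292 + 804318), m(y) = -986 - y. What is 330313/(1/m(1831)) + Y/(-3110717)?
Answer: -1154828812964052579693/1241095204358 ≈ -9.3049e+8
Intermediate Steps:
Y = 336130459575/398974 (Y = 842490 + 1145685/(-398974) = 842490 + 1145685*(-1/398974) = 842490 - 1145685/398974 = 336130459575/398974 ≈ 8.4249e+5)
330313/(1/m(1831)) + Y/(-3110717) = 330313/(1/(-986 - 1*1831)) + (336130459575/398974)/(-3110717) = 330313/(1/(-986 - 1831)) + (336130459575/398974)*(-1/3110717) = 330313/(1/(-2817)) - 336130459575/1241095204358 = 330313/(-1/2817) - 336130459575/1241095204358 = 330313*(-2817) - 336130459575/1241095204358 = -930491721 - 336130459575/1241095204358 = -1154828812964052579693/1241095204358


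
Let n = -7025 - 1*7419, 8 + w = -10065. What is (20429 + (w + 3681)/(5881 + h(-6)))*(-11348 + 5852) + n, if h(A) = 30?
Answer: -663724229276/5911 ≈ -1.1229e+8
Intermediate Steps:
w = -10073 (w = -8 - 10065 = -10073)
n = -14444 (n = -7025 - 7419 = -14444)
(20429 + (w + 3681)/(5881 + h(-6)))*(-11348 + 5852) + n = (20429 + (-10073 + 3681)/(5881 + 30))*(-11348 + 5852) - 14444 = (20429 - 6392/5911)*(-5496) - 14444 = (120749427/5911)*(-5496) - 14444 = -663638850792/5911 - 14444 = -663724229276/5911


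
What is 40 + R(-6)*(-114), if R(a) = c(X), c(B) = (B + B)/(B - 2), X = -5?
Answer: -860/7 ≈ -122.86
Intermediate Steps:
c(B) = 2*B/(-2 + B) (c(B) = (2*B)/(-2 + B) = 2*B/(-2 + B))
R(a) = 10/7 (R(a) = 2*(-5)/(-2 - 5) = 2*(-5)/(-7) = 2*(-5)*(-⅐) = 10/7)
40 + R(-6)*(-114) = 40 + (10/7)*(-114) = 40 - 1140/7 = -860/7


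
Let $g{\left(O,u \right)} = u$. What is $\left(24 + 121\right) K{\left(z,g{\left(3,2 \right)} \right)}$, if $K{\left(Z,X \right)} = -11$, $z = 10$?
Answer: $-1595$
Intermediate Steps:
$\left(24 + 121\right) K{\left(z,g{\left(3,2 \right)} \right)} = \left(24 + 121\right) \left(-11\right) = 145 \left(-11\right) = -1595$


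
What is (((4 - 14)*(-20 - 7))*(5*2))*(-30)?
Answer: -81000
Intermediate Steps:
(((4 - 14)*(-20 - 7))*(5*2))*(-30) = (-10*(-27)*10)*(-30) = (270*10)*(-30) = 2700*(-30) = -81000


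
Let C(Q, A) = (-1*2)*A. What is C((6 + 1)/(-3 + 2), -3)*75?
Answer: 450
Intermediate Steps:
C(Q, A) = -2*A
C((6 + 1)/(-3 + 2), -3)*75 = -2*(-3)*75 = 6*75 = 450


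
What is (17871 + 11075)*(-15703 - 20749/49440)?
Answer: -11236505319637/24720 ≈ -4.5455e+8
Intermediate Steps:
(17871 + 11075)*(-15703 - 20749/49440) = 28946*(-15703 - 20749*1/49440) = 28946*(-15703 - 20749/49440) = 28946*(-776377069/49440) = -11236505319637/24720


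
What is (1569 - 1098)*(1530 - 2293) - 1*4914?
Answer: -364287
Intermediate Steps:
(1569 - 1098)*(1530 - 2293) - 1*4914 = 471*(-763) - 4914 = -359373 - 4914 = -364287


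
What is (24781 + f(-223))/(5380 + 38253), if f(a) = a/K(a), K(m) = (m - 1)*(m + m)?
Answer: 11101887/19547584 ≈ 0.56794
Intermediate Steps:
K(m) = 2*m*(-1 + m) (K(m) = (-1 + m)*(2*m) = 2*m*(-1 + m))
f(a) = 1/(2*(-1 + a)) (f(a) = a/((2*a*(-1 + a))) = a*(1/(2*a*(-1 + a))) = 1/(2*(-1 + a)))
(24781 + f(-223))/(5380 + 38253) = (24781 + 1/(2*(-1 - 223)))/(5380 + 38253) = (24781 + (½)/(-224))/43633 = (24781 + (½)*(-1/224))*(1/43633) = (24781 - 1/448)*(1/43633) = (11101887/448)*(1/43633) = 11101887/19547584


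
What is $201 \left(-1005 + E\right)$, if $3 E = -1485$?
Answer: $-301500$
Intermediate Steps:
$E = -495$ ($E = \frac{1}{3} \left(-1485\right) = -495$)
$201 \left(-1005 + E\right) = 201 \left(-1005 - 495\right) = 201 \left(-1500\right) = -301500$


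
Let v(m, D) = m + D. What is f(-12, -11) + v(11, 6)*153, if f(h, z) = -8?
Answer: 2593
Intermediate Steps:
v(m, D) = D + m
f(-12, -11) + v(11, 6)*153 = -8 + (6 + 11)*153 = -8 + 17*153 = -8 + 2601 = 2593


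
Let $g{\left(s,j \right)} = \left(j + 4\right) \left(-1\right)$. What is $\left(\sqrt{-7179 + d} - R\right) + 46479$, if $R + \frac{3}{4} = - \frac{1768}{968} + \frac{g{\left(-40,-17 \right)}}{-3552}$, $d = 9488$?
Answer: $\frac{19977411277}{429792} + \sqrt{2309} \approx 46530.0$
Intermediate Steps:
$g{\left(s,j \right)} = -4 - j$ ($g{\left(s,j \right)} = \left(4 + j\right) \left(-1\right) = -4 - j$)
$R = - \frac{1108909}{429792}$ ($R = - \frac{3}{4} - \left(\frac{221}{121} - \frac{-4 - -17}{-3552}\right) = - \frac{3}{4} - \left(\frac{221}{121} - \left(-4 + 17\right) \left(- \frac{1}{3552}\right)\right) = - \frac{3}{4} + \left(- \frac{221}{121} + 13 \left(- \frac{1}{3552}\right)\right) = - \frac{3}{4} - \frac{786565}{429792} = - \frac{1108909}{429792} \approx -2.5801$)
$\left(\sqrt{-7179 + d} - R\right) + 46479 = \left(\sqrt{-7179 + 9488} - - \frac{1108909}{429792}\right) + 46479 = \left(\sqrt{2309} + \frac{1108909}{429792}\right) + 46479 = \left(\frac{1108909}{429792} + \sqrt{2309}\right) + 46479 = \frac{19977411277}{429792} + \sqrt{2309}$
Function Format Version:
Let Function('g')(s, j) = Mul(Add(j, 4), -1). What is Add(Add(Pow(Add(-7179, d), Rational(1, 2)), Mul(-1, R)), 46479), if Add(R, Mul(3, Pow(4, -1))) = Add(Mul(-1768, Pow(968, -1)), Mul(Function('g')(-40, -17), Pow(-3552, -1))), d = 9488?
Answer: Add(Rational(19977411277, 429792), Pow(2309, Rational(1, 2))) ≈ 46530.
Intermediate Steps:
Function('g')(s, j) = Add(-4, Mul(-1, j)) (Function('g')(s, j) = Mul(Add(4, j), -1) = Add(-4, Mul(-1, j)))
R = Rational(-1108909, 429792) (R = Add(Rational(-3, 4), Add(Mul(-1768, Pow(968, -1)), Mul(Add(-4, Mul(-1, -17)), Pow(-3552, -1)))) = Add(Rational(-3, 4), Add(Mul(-1768, Rational(1, 968)), Mul(Add(-4, 17), Rational(-1, 3552)))) = Add(Rational(-3, 4), Add(Rational(-221, 121), Mul(13, Rational(-1, 3552)))) = Add(Rational(-3, 4), Add(Rational(-221, 121), Rational(-13, 3552))) = Add(Rational(-3, 4), Rational(-786565, 429792)) = Rational(-1108909, 429792) ≈ -2.5801)
Add(Add(Pow(Add(-7179, d), Rational(1, 2)), Mul(-1, R)), 46479) = Add(Add(Pow(Add(-7179, 9488), Rational(1, 2)), Mul(-1, Rational(-1108909, 429792))), 46479) = Add(Add(Pow(2309, Rational(1, 2)), Rational(1108909, 429792)), 46479) = Add(Add(Rational(1108909, 429792), Pow(2309, Rational(1, 2))), 46479) = Add(Rational(19977411277, 429792), Pow(2309, Rational(1, 2)))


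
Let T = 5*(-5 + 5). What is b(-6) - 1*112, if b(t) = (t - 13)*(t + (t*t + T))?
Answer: -682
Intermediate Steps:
T = 0 (T = 5*0 = 0)
b(t) = (-13 + t)*(t + t²) (b(t) = (t - 13)*(t + (t*t + 0)) = (-13 + t)*(t + (t² + 0)) = (-13 + t)*(t + t²))
b(-6) - 1*112 = -6*(-13 + (-6)² - 12*(-6)) - 1*112 = -6*(-13 + 36 + 72) - 112 = -6*95 - 112 = -570 - 112 = -682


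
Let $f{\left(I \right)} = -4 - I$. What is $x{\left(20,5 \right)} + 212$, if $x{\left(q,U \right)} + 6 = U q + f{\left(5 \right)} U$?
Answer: $261$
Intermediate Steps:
$x{\left(q,U \right)} = -6 - 9 U + U q$ ($x{\left(q,U \right)} = -6 + \left(U q + \left(-4 - 5\right) U\right) = -6 + \left(U q - 9 U\right) = -6 + \left(- 9 U + U q\right) = -6 - 9 U + U q$)
$x{\left(20,5 \right)} + 212 = \left(-6 - 45 + 5 \cdot 20\right) + 212 = \left(-6 - 45 + 100\right) + 212 = 49 + 212 = 261$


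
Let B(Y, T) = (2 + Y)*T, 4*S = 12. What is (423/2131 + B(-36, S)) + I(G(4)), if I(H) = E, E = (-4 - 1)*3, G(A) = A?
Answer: -248904/2131 ≈ -116.80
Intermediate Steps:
S = 3 (S = (¼)*12 = 3)
E = -15 (E = -5*3 = -15)
I(H) = -15
B(Y, T) = T*(2 + Y)
(423/2131 + B(-36, S)) + I(G(4)) = (423/2131 + 3*(2 - 36)) - 15 = (423*(1/2131) + 3*(-34)) - 15 = (423/2131 - 102) - 15 = -216939/2131 - 15 = -248904/2131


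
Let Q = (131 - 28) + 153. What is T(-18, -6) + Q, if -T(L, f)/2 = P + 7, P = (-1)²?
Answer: 240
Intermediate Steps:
P = 1
T(L, f) = -16 (T(L, f) = -2*(1 + 7) = -2*8 = -16)
Q = 256 (Q = 103 + 153 = 256)
T(-18, -6) + Q = -16 + 256 = 240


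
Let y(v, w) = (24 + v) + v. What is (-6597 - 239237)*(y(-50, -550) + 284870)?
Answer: -70012048196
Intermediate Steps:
y(v, w) = 24 + 2*v
(-6597 - 239237)*(y(-50, -550) + 284870) = (-6597 - 239237)*((24 + 2*(-50)) + 284870) = -245834*((24 - 100) + 284870) = -245834*(-76 + 284870) = -245834*284794 = -70012048196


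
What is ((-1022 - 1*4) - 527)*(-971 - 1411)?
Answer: 3699246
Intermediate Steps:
((-1022 - 1*4) - 527)*(-971 - 1411) = ((-1022 - 4) - 527)*(-2382) = (-1026 - 527)*(-2382) = -1553*(-2382) = 3699246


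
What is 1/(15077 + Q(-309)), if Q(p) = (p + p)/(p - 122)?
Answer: 431/6498805 ≈ 6.6320e-5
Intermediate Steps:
Q(p) = 2*p/(-122 + p) (Q(p) = (2*p)/(-122 + p) = 2*p/(-122 + p))
1/(15077 + Q(-309)) = 1/(15077 + 2*(-309)/(-122 - 309)) = 1/(15077 + 2*(-309)/(-431)) = 1/(15077 + 2*(-309)*(-1/431)) = 1/(15077 + 618/431) = 1/(6498805/431) = 431/6498805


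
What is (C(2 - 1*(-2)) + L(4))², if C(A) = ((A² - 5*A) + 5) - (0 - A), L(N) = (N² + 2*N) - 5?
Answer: 576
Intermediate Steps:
L(N) = -5 + N² + 2*N
C(A) = 5 + A² - 4*A (C(A) = (5 + A² - 5*A) - (-1)*A = (5 + A² - 5*A) + A = 5 + A² - 4*A)
(C(2 - 1*(-2)) + L(4))² = ((5 + (2 - 1*(-2))² - 4*(2 - 1*(-2))) + (-5 + 4² + 2*4))² = ((5 + (2 + 2)² - 4*(2 + 2)) + (-5 + 16 + 8))² = ((5 + 4² - 4*4) + 19)² = ((5 + 16 - 16) + 19)² = (5 + 19)² = 24² = 576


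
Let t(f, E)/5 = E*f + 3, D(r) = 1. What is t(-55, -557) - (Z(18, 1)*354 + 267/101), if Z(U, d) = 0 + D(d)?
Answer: 15436169/101 ≈ 1.5283e+5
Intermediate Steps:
t(f, E) = 15 + 5*E*f (t(f, E) = 5*(E*f + 3) = 5*(3 + E*f) = 15 + 5*E*f)
Z(U, d) = 1 (Z(U, d) = 0 + 1 = 1)
t(-55, -557) - (Z(18, 1)*354 + 267/101) = (15 + 5*(-557)*(-55)) - (1*354 + 267/101) = (15 + 153175) - (354 + 267*(1/101)) = 153190 - (354 + 267/101) = 153190 - 1*36021/101 = 153190 - 36021/101 = 15436169/101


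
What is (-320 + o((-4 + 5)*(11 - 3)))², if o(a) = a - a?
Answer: 102400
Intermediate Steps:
o(a) = 0
(-320 + o((-4 + 5)*(11 - 3)))² = (-320 + 0)² = (-320)² = 102400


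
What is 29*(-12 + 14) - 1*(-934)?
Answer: 992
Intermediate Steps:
29*(-12 + 14) - 1*(-934) = 29*2 + 934 = 58 + 934 = 992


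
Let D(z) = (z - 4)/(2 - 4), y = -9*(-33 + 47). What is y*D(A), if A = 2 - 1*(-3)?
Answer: 63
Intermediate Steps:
A = 5 (A = 2 + 3 = 5)
y = -126 (y = -9*14 = -126)
D(z) = 2 - z/2 (D(z) = (-4 + z)/(-2) = (-4 + z)*(-½) = 2 - z/2)
y*D(A) = -126*(2 - ½*5) = -126*(2 - 5/2) = -126*(-½) = 63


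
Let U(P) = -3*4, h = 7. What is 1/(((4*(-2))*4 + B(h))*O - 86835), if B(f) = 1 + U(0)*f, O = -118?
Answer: -1/73265 ≈ -1.3649e-5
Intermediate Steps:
U(P) = -12
B(f) = 1 - 12*f
1/(((4*(-2))*4 + B(h))*O - 86835) = 1/(((4*(-2))*4 + (1 - 12*7))*(-118) - 86835) = 1/((-8*4 + (1 - 84))*(-118) - 86835) = 1/((-32 - 83)*(-118) - 86835) = 1/(-115*(-118) - 86835) = 1/(13570 - 86835) = 1/(-73265) = -1/73265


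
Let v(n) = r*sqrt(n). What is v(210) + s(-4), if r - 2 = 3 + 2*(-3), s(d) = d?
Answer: -4 - sqrt(210) ≈ -18.491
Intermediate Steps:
r = -1 (r = 2 + (3 + 2*(-3)) = 2 + (3 - 6) = 2 - 3 = -1)
v(n) = -sqrt(n)
v(210) + s(-4) = -sqrt(210) - 4 = -4 - sqrt(210)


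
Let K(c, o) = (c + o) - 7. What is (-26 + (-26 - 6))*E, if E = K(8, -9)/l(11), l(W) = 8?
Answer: 58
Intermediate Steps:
K(c, o) = -7 + c + o
E = -1 (E = (-7 + 8 - 9)/8 = -8*⅛ = -1)
(-26 + (-26 - 6))*E = (-26 + (-26 - 6))*(-1) = (-26 - 32)*(-1) = -58*(-1) = 58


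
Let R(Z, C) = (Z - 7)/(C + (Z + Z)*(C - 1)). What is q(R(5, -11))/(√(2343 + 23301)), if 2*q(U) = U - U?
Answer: 0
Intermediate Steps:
R(Z, C) = (-7 + Z)/(C + 2*Z*(-1 + C)) (R(Z, C) = (-7 + Z)/(C + (2*Z)*(-1 + C)) = (-7 + Z)/(C + 2*Z*(-1 + C)))
q(U) = 0 (q(U) = (U - U)/2 = (½)*0 = 0)
q(R(5, -11))/(√(2343 + 23301)) = 0/(√(2343 + 23301)) = 0/(√25644) = 0/((2*√6411)) = 0*(√6411/12822) = 0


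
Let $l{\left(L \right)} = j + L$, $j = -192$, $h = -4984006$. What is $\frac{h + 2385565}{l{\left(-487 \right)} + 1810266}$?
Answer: $- \frac{2598441}{1809587} \approx -1.4359$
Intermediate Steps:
$l{\left(L \right)} = -192 + L$
$\frac{h + 2385565}{l{\left(-487 \right)} + 1810266} = \frac{-4984006 + 2385565}{\left(-192 - 487\right) + 1810266} = - \frac{2598441}{-679 + 1810266} = - \frac{2598441}{1809587}$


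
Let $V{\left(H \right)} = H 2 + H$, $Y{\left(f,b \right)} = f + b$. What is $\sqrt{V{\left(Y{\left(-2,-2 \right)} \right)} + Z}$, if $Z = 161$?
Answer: $\sqrt{149} \approx 12.207$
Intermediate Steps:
$Y{\left(f,b \right)} = b + f$
$V{\left(H \right)} = 3 H$ ($V{\left(H \right)} = 2 H + H = 3 H$)
$\sqrt{V{\left(Y{\left(-2,-2 \right)} \right)} + Z} = \sqrt{3 \left(-2 - 2\right) + 161} = \sqrt{3 \left(-4\right) + 161} = \sqrt{-12 + 161} = \sqrt{149}$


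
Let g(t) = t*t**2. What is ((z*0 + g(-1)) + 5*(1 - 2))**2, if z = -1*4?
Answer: 36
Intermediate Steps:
z = -4
g(t) = t**3
((z*0 + g(-1)) + 5*(1 - 2))**2 = ((-4*0 + (-1)**3) + 5*(1 - 2))**2 = ((0 - 1) + 5*(-1))**2 = (-1 - 5)**2 = (-6)**2 = 36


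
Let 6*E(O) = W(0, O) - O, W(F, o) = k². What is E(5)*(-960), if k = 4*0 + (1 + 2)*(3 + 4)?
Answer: -69760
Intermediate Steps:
k = 21 (k = 0 + 3*7 = 0 + 21 = 21)
W(F, o) = 441 (W(F, o) = 21² = 441)
E(O) = 147/2 - O/6 (E(O) = (441 - O)/6 = 147/2 - O/6)
E(5)*(-960) = (147/2 - ⅙*5)*(-960) = (147/2 - ⅚)*(-960) = (218/3)*(-960) = -69760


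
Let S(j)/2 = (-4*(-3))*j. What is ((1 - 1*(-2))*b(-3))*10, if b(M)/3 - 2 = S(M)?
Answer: -6300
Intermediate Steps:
S(j) = 24*j (S(j) = 2*((-4*(-3))*j) = 2*(12*j) = 24*j)
b(M) = 6 + 72*M (b(M) = 6 + 3*(24*M) = 6 + 72*M)
((1 - 1*(-2))*b(-3))*10 = ((1 - 1*(-2))*(6 + 72*(-3)))*10 = ((1 + 2)*(6 - 216))*10 = (3*(-210))*10 = -630*10 = -6300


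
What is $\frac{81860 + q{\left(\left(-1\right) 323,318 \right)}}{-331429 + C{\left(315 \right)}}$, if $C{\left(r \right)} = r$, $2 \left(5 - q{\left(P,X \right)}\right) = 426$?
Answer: $- \frac{40826}{165557} \approx -0.2466$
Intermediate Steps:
$q{\left(P,X \right)} = -208$ ($q{\left(P,X \right)} = 5 - 213 = -208$)
$\frac{81860 + q{\left(\left(-1\right) 323,318 \right)}}{-331429 + C{\left(315 \right)}} = \frac{81860 - 208}{-331429 + 315} = \frac{81652}{-331114} = 81652 \left(- \frac{1}{331114}\right) = - \frac{40826}{165557}$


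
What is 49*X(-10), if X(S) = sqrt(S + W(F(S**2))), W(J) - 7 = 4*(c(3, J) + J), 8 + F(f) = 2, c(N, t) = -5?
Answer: 49*I*sqrt(47) ≈ 335.93*I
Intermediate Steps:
F(f) = -6 (F(f) = -8 + 2 = -6)
W(J) = -13 + 4*J (W(J) = 7 + 4*(-5 + J) = 7 + (-20 + 4*J) = -13 + 4*J)
X(S) = sqrt(-37 + S) (X(S) = sqrt(S + (-13 + 4*(-6))) = sqrt(S + (-13 - 24)) = sqrt(S - 37) = sqrt(-37 + S))
49*X(-10) = 49*sqrt(-37 - 10) = 49*sqrt(-47) = 49*(I*sqrt(47)) = 49*I*sqrt(47)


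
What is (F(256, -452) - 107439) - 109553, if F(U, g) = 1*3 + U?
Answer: -216733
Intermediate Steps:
F(U, g) = 3 + U
(F(256, -452) - 107439) - 109553 = ((3 + 256) - 107439) - 109553 = (259 - 107439) - 109553 = -107180 - 109553 = -216733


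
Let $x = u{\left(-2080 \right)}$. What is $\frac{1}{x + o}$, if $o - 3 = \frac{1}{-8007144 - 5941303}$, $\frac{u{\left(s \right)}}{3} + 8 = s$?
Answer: $- \frac{13948447}{87331226668} \approx -0.00015972$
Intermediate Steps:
$u{\left(s \right)} = -24 + 3 s$
$o = \frac{41845340}{13948447}$ ($o = 3 + \frac{1}{-8007144 - 5941303} = 3 + \frac{1}{-13948447} = 3 - \frac{1}{13948447} = \frac{41845340}{13948447} \approx 3.0$)
$x = -6264$ ($x = -24 + 3 \left(-2080\right) = -24 - 6240 = -6264$)
$\frac{1}{x + o} = \frac{1}{-6264 + \frac{41845340}{13948447}} = \frac{1}{- \frac{87331226668}{13948447}} = - \frac{13948447}{87331226668}$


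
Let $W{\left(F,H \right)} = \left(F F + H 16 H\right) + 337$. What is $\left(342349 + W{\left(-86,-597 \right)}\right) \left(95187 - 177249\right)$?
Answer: $-496690594812$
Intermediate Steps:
$W{\left(F,H \right)} = 337 + F^{2} + 16 H^{2}$ ($W{\left(F,H \right)} = \left(F^{2} + 16 H H\right) + 337 = \left(F^{2} + 16 H^{2}\right) + 337 = 337 + F^{2} + 16 H^{2}$)
$\left(342349 + W{\left(-86,-597 \right)}\right) \left(95187 - 177249\right) = \left(342349 + \left(337 + \left(-86\right)^{2} + 16 \left(-597\right)^{2}\right)\right) \left(95187 - 177249\right) = \left(342349 + \left(337 + 7396 + 16 \cdot 356409\right)\right) \left(-82062\right) = \left(342349 + \left(337 + 7396 + 5702544\right)\right) \left(-82062\right) = \left(342349 + 5710277\right) \left(-82062\right) = 6052626 \left(-82062\right) = -496690594812$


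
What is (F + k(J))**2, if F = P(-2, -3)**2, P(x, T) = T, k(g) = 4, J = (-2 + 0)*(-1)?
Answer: 169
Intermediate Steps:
J = 2 (J = -2*(-1) = 2)
F = 9 (F = (-3)**2 = 9)
(F + k(J))**2 = (9 + 4)**2 = 13**2 = 169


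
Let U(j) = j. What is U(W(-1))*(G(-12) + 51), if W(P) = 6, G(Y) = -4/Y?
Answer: 308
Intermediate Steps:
U(W(-1))*(G(-12) + 51) = 6*(-4/(-12) + 51) = 6*(-4*(-1/12) + 51) = 6*(⅓ + 51) = 6*(154/3) = 308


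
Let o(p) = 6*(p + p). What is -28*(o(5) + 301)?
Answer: -10108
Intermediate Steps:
o(p) = 12*p (o(p) = 6*(2*p) = 12*p)
-28*(o(5) + 301) = -28*(12*5 + 301) = -28*(60 + 301) = -28*361 = -10108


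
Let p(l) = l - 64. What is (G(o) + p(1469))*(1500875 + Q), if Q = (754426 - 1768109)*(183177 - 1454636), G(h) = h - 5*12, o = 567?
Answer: 2464296255799264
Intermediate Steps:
p(l) = -64 + l
G(h) = -60 + h (G(h) = h - 60 = -60 + h)
Q = 1288856373497 (Q = -1013683*(-1271459) = 1288856373497)
(G(o) + p(1469))*(1500875 + Q) = ((-60 + 567) + (-64 + 1469))*(1500875 + 1288856373497) = (507 + 1405)*1288857874372 = 1912*1288857874372 = 2464296255799264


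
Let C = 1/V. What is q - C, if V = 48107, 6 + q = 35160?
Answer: 1691153477/48107 ≈ 35154.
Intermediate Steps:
q = 35154 (q = -6 + 35160 = 35154)
C = 1/48107 ≈ 2.0787e-5
q - C = 35154 - 1*1/48107 = 35154 - 1/48107 = 1691153477/48107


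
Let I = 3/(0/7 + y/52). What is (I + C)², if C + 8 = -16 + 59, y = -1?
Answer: 14641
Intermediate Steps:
C = 35 (C = -8 + (-16 + 59) = -8 + 43 = 35)
I = -156 (I = 3/(0/7 - 1/52) = 3/(0*(⅐) - 1*1/52) = 3/(0 - 1/52) = 3/(-1/52) = 3*(-52) = -156)
(I + C)² = (-156 + 35)² = (-121)² = 14641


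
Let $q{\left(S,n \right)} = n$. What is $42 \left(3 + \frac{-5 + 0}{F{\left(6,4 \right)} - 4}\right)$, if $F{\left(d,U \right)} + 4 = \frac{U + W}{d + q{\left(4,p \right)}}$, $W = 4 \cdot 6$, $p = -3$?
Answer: $- \frac{63}{2} \approx -31.5$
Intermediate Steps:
$W = 24$
$F{\left(d,U \right)} = -4 + \frac{24 + U}{-3 + d}$ ($F{\left(d,U \right)} = -4 + \frac{U + 24}{d - 3} = -4 + \frac{24 + U}{-3 + d}$)
$42 \left(3 + \frac{-5 + 0}{F{\left(6,4 \right)} - 4}\right) = 42 \left(3 + \frac{-5 + 0}{\frac{36 + 4 - 24}{-3 + 6} - 4}\right) = 42 \left(3 - \frac{5}{\frac{36 + 4 - 24}{3} - 4}\right) = 42 \left(3 - \frac{5}{\frac{1}{3} \cdot 16 - 4}\right) = 42 \left(3 - \frac{5}{\frac{16}{3} - 4}\right) = 42 \left(3 - \frac{5}{\frac{4}{3}}\right) = 42 \left(3 - \frac{15}{4}\right) = 42 \left(- \frac{3}{4}\right) = - \frac{63}{2}$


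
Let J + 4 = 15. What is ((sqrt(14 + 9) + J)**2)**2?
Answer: (11 + sqrt(23))**4 ≈ 62254.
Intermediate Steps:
J = 11 (J = -4 + 15 = 11)
((sqrt(14 + 9) + J)**2)**2 = ((sqrt(14 + 9) + 11)**2)**2 = ((sqrt(23) + 11)**2)**2 = ((11 + sqrt(23))**2)**2 = (11 + sqrt(23))**4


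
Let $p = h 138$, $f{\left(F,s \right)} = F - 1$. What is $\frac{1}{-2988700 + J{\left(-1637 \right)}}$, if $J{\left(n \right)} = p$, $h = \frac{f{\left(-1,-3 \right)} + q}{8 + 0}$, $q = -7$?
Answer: $- \frac{4}{11955421} \approx -3.3458 \cdot 10^{-7}$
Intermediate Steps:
$f{\left(F,s \right)} = -1 + F$
$h = - \frac{9}{8}$ ($h = \frac{\left(-1 - 1\right) - 7}{8 + 0} = \frac{-2 - 7}{8} = \left(-9\right) \frac{1}{8} = - \frac{9}{8} \approx -1.125$)
$p = - \frac{621}{4}$ ($p = \left(- \frac{9}{8}\right) 138 = - \frac{621}{4} \approx -155.25$)
$J{\left(n \right)} = - \frac{621}{4}$
$\frac{1}{-2988700 + J{\left(-1637 \right)}} = \frac{1}{-2988700 - \frac{621}{4}} = \frac{1}{- \frac{11955421}{4}} = - \frac{4}{11955421}$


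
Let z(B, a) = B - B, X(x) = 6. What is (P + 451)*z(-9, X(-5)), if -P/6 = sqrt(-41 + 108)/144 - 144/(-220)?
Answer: 0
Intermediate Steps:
z(B, a) = 0
P = -216/55 - sqrt(67)/24 (P = -6*(sqrt(-41 + 108)/144 - 144/(-220)) = -6*(sqrt(67)*(1/144) - 144*(-1/220)) = -6*(sqrt(67)/144 + 36/55) = -6*(36/55 + sqrt(67)/144) = -216/55 - sqrt(67)/24 ≈ -4.2683)
(P + 451)*z(-9, X(-5)) = ((-216/55 - sqrt(67)/24) + 451)*0 = (24589/55 - sqrt(67)/24)*0 = 0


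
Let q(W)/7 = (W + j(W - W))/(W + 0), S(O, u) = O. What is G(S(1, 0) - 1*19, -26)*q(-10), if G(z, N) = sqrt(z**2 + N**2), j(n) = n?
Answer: 70*sqrt(10) ≈ 221.36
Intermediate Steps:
q(W) = 7 (q(W) = 7*((W + (W - W))/(W + 0)) = 7*((W + 0)/W) = 7*(W/W) = 7*1 = 7)
G(z, N) = sqrt(N**2 + z**2)
G(S(1, 0) - 1*19, -26)*q(-10) = sqrt((-26)**2 + (1 - 1*19)**2)*7 = sqrt(676 + (1 - 19)**2)*7 = sqrt(676 + (-18)**2)*7 = sqrt(676 + 324)*7 = sqrt(1000)*7 = (10*sqrt(10))*7 = 70*sqrt(10)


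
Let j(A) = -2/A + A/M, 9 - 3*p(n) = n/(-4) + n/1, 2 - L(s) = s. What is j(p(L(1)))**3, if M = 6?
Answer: -357911/18399744 ≈ -0.019452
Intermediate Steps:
L(s) = 2 - s
p(n) = 3 - n/4 (p(n) = 3 - (n/(-4) + n/1)/3 = 3 - (n*(-1/4) + n*1)/3 = 3 - (-n/4 + n)/3 = 3 - n/4)
j(A) = -2/A + A/6
j(p(L(1)))**3 = (-2/(3 - (2 - 1*1)/4) + (3 - (2 - 1*1)/4)/6)**3 = (-2/(3 - (2 - 1)/4) + (3 - (2 - 1)/4)/6)**3 = (-2/(3 - 1/4*1) + (3 - 1/4*1)/6)**3 = (-2/(3 - 1/4) + (3 - 1/4)/6)**3 = (-2/11/4 + (1/6)*(11/4))**3 = (-2*4/11 + 11/24)**3 = (-8/11 + 11/24)**3 = (-71/264)**3 = -357911/18399744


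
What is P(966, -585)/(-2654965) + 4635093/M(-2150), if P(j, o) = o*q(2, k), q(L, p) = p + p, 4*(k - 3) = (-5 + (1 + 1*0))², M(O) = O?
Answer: -2461198415649/1141634950 ≈ -2155.9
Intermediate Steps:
k = 7 (k = 3 + (-5 + (1 + 1*0))²/4 = 3 + (-5 + (1 + 0))²/4 = 3 + (-5 + 1)²/4 = 3 + (¼)*(-4)² = 3 + (¼)*16 = 3 + 4 = 7)
q(L, p) = 2*p
P(j, o) = 14*o (P(j, o) = o*(2*7) = o*14 = 14*o)
P(966, -585)/(-2654965) + 4635093/M(-2150) = (14*(-585))/(-2654965) + 4635093/(-2150) = -8190*(-1/2654965) + 4635093*(-1/2150) = 1638/530993 - 4635093/2150 = -2461198415649/1141634950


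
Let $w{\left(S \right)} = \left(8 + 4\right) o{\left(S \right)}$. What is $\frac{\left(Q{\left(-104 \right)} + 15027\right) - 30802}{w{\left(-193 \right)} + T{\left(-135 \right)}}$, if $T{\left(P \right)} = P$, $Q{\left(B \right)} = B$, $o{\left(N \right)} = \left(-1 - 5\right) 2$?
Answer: $\frac{5293}{93} \approx 56.914$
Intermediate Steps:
$o{\left(N \right)} = -12$ ($o{\left(N \right)} = \left(-6\right) 2 = -12$)
$w{\left(S \right)} = -144$ ($w{\left(S \right)} = \left(8 + 4\right) \left(-12\right) = 12 \left(-12\right) = -144$)
$\frac{\left(Q{\left(-104 \right)} + 15027\right) - 30802}{w{\left(-193 \right)} + T{\left(-135 \right)}} = \frac{\left(-104 + 15027\right) - 30802}{-144 - 135} = \frac{14923 - 30802}{-279} = \left(-15879\right) \left(- \frac{1}{279}\right) = \frac{5293}{93}$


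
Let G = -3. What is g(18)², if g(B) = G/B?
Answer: 1/36 ≈ 0.027778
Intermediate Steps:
g(B) = -3/B
g(18)² = (-3/18)² = (-3*1/18)² = (-⅙)² = 1/36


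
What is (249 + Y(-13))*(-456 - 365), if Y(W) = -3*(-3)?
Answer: -211818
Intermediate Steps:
Y(W) = 9
(249 + Y(-13))*(-456 - 365) = (249 + 9)*(-456 - 365) = 258*(-821) = -211818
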